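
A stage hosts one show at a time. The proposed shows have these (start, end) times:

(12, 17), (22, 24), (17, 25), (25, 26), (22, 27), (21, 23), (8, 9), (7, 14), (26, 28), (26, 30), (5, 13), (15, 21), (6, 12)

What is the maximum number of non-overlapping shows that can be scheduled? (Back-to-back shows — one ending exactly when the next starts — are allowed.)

5

Order by finish time; keep every interval that doesn't clash with the previous kept one.
Sorted by end: (8,9)  (6,12)  (5,13)  (7,14)  (12,17)  (15,21)  (21,23)  (22,24)  (17,25)  (25,26)  (22,27)  (26,28)  (26,30)
take (8,9); skip (5,13); skip (7,14); take (12,17); skip (15,21); take (21,23); skip (22,24); take (25,26); take (26,28).
Selected 5 shows.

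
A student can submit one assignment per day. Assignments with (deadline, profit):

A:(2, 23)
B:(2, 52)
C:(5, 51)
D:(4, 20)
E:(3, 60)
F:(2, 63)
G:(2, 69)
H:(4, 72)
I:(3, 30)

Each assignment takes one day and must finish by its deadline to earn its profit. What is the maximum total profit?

315

Take jobs in profit order; each goes to the latest open slot no later than its deadline.
By profit: H(d4,72), G(d2,69), F(d2,63), E(d3,60), B(d2,52), C(d5,51), I(d3,30), A(d2,23), D(d4,20)
H→slot 4; G→slot 2; F→slot 1; E→slot 3; B skipped; C→slot 5; I skipped; A skipped; D skipped.
Profit = 63 + 69 + 60 + 72 + 51 = 315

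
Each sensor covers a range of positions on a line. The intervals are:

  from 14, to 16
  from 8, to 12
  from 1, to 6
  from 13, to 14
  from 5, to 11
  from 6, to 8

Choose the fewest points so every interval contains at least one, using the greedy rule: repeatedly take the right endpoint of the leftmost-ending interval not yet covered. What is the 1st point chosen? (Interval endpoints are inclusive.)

Sort by right endpoint; whenever an interval is uncovered, place a point at its right end.
By right end: [1,6]  [6,8]  [5,11]  [8,12]  [13,14]  [14,16]
[1,6] uncovered → point at 6; [8,12] uncovered → point at 12; [13,14] uncovered → point at 14.
Points: 6, 12, 14 (3 total).

6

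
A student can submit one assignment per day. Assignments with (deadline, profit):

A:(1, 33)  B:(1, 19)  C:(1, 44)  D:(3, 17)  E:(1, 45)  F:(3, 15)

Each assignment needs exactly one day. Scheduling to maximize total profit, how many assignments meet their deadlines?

3

Take jobs in profit order; each goes to the latest open slot no later than its deadline.
By profit: E(d1,45), C(d1,44), A(d1,33), B(d1,19), D(d3,17), F(d3,15)
E→slot 1; C skipped; A skipped; B skipped; D→slot 3; F→slot 2.
3 of 6 scheduled.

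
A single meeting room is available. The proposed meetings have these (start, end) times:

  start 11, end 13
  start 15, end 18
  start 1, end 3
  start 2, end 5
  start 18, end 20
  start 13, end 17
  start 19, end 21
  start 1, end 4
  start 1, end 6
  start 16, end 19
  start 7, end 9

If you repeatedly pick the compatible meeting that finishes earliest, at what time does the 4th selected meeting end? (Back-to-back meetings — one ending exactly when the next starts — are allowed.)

17

By end time: (1,3), (1,4), (2,5), (1,6), (7,9), (11,13), (13,17), (15,18), (16,19), (18,20), (19,21).
Pick (1,3); next start ≥ 3 → (7,9); next start ≥ 9 → (11,13); next start ≥ 13 → (13,17); next start ≥ 17 → (18,20).
Selected: (1,3) (7,9) (11,13) (13,17) (18,20)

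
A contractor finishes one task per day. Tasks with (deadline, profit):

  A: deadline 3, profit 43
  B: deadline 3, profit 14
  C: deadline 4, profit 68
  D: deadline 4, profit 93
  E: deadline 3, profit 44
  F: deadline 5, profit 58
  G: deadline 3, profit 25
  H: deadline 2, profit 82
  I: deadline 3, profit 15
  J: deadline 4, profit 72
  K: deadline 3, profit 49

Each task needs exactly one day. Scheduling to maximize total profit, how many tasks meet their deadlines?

5

By profit: D(d4,93), H(d2,82), J(d4,72), C(d4,68), F(d5,58), K(d3,49), E(d3,44), A(d3,43), G(d3,25), I(d3,15), B(d3,14)
D→slot 4; H→slot 2; J→slot 3; C→slot 1; F→slot 5; K skipped; E skipped; A skipped; G skipped; I skipped; B skipped.
5 of 11 scheduled.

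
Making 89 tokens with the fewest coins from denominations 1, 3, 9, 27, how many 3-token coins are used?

2

Use the largest denomination that fits, subtract, and repeat.
89 = 3×27 + 2×3 + 2×1
Count of 3: 2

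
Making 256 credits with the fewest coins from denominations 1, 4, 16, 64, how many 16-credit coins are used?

Use the largest denomination that fits, subtract, and repeat.
256 − 4×64→0
Count of 16: 0

0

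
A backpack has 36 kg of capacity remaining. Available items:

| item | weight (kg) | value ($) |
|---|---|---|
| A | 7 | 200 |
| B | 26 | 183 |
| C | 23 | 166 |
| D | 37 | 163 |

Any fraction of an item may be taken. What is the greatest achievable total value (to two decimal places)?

408.23

Order: A (200/7=28.57) > C (166/23=7.22) > B (183/26=7.04) > D (163/37=4.41)
Fill: take A (7 @ 200) → take C (23 @ 166) → take 6/26 of B → 42.23; 36/36 used.
Total value = 408.23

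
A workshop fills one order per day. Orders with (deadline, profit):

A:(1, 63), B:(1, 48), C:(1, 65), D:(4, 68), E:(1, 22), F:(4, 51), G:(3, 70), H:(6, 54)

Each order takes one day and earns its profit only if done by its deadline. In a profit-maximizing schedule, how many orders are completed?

5

Take jobs in profit order; each goes to the latest open slot no later than its deadline.
Profit order: G=70 D=68 C=65 A=63 H=54 F=51 B=48 E=22
Assign: G→slot 3, D→slot 4, C→slot 1, A skipped, H→slot 6, F→slot 2, B skipped, E skipped.
Slots: [1:C] [2:F] [3:G] [4:D] [6:H]
5 of 8 scheduled.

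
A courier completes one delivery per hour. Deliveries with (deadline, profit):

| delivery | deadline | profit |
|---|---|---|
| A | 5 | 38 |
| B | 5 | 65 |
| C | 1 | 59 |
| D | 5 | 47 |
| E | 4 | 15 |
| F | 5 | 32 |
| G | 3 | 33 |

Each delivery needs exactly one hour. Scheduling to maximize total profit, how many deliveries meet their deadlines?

5

Sort by profit descending; place each in the latest free slot ≤ its deadline.
Profit order: B=65 C=59 D=47 A=38 G=33 F=32 E=15
Assign: B→slot 5, C→slot 1, D→slot 4, A→slot 3, G→slot 2, F skipped, E skipped.
Slots: [1:C] [2:G] [3:A] [4:D] [5:B]
5 of 7 scheduled.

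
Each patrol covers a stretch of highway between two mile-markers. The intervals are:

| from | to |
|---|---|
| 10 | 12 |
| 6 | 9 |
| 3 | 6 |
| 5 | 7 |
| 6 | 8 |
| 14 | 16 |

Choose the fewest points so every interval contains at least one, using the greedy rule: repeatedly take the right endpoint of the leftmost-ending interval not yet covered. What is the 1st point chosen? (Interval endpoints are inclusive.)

Process intervals by earliest right end; each time one isn't hit yet, stab at its right endpoint.
Sorted: [3,6] [5,7] [6,8] [6,9] [10,12] [14,16]
{[3,6],[5,7],[6,8],[6,9]} hit by 6; {[10,12]} hit by 12; {[14,16]} hit by 16.
Points: 6, 12, 16 (3 total).

6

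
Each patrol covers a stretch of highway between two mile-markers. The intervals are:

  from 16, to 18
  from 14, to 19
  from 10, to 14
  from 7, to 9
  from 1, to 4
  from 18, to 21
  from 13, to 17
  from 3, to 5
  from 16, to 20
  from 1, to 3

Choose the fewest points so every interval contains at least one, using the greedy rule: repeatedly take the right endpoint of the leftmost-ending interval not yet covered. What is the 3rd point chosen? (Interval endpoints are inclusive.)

Process intervals by earliest right end; each time one isn't hit yet, stab at its right endpoint.
Sorted: [1,3] [1,4] [3,5] [7,9] [10,14] [13,17] [16,18] [14,19] [16,20] [18,21]
{[1,3],[1,4],[3,5]} hit by 3; {[7,9]} hit by 9; {[10,14],[13,17]} hit by 14; {[16,18],[14,19],[16,20],[18,21]} hit by 18.
Points: 3, 9, 14, 18 (4 total).

14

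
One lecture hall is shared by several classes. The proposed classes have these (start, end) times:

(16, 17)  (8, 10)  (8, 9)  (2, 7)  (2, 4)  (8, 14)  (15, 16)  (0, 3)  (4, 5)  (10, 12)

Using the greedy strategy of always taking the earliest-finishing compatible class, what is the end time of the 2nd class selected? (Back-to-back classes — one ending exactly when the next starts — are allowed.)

5

Sorted by end: (0,3)  (2,4)  (4,5)  (2,7)  (8,9)  (8,10)  (10,12)  (8,14)  (15,16)  (16,17)
take (0,3); take (4,5); take (8,9); take (10,12); take (15,16); take (16,17).
Selected: (0,3) (4,5) (8,9) (10,12) (15,16) (16,17)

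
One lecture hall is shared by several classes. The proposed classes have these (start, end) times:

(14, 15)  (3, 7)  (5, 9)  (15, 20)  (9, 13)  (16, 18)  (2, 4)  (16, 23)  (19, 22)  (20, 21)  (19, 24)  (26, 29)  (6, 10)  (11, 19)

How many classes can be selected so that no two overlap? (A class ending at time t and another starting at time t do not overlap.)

Sorted by end: (2,4)  (3,7)  (5,9)  (6,10)  (9,13)  (14,15)  (16,18)  (11,19)  (15,20)  (20,21)  (19,22)  (16,23)  (19,24)  (26,29)
take (2,4); take (5,9); take (9,13); take (14,15); take (16,18); skip (11,19); take (20,21); skip (16,23); take (26,29).
Selected 7 classes.

7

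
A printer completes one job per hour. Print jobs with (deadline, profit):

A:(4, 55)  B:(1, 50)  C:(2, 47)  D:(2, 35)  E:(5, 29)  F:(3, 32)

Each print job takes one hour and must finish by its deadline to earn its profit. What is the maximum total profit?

213

By profit: A(d4,55), B(d1,50), C(d2,47), D(d2,35), F(d3,32), E(d5,29)
A→slot 4; B→slot 1; C→slot 2; D skipped; F→slot 3; E→slot 5.
Profit = 50 + 47 + 32 + 55 + 29 = 213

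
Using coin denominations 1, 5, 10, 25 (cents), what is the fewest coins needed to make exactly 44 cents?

Greedy: take as many of the largest coin as possible, then repeat with the remainder.
44 − 1×25→19 − 1×10→9 − 1×5→4 − 4×1→0
Total coins = 1 + 1 + 1 + 4 = 7

7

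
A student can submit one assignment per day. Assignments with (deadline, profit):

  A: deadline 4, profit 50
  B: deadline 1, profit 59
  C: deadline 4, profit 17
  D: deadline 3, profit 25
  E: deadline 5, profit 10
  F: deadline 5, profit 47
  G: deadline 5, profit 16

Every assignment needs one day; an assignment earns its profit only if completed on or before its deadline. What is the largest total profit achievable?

198

Sort by profit descending; place each in the latest free slot ≤ its deadline.
By profit: B(d1,59), A(d4,50), F(d5,47), D(d3,25), C(d4,17), G(d5,16), E(d5,10)
B→slot 1; A→slot 4; F→slot 5; D→slot 3; C→slot 2; G skipped; E skipped.
Profit = 59 + 17 + 25 + 50 + 47 = 198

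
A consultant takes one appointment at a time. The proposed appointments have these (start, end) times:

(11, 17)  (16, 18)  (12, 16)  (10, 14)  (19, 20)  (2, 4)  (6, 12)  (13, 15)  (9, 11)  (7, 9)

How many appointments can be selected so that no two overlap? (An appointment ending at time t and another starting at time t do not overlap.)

Order by finish time; keep every interval that doesn't clash with the previous kept one.
By end time: (2,4), (7,9), (9,11), (6,12), (10,14), (13,15), (12,16), (11,17), (16,18), (19,20).
Pick (2,4); next start ≥ 4 → (7,9); next start ≥ 9 → (9,11); next start ≥ 11 → (13,15); next start ≥ 15 → (16,18); next start ≥ 18 → (19,20).
Selected 6 appointments.

6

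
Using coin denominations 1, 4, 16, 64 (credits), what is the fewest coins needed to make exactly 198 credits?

6

198 − 3×64→6 − 1×4→2 − 2×1→0
Total coins = 3 + 1 + 2 = 6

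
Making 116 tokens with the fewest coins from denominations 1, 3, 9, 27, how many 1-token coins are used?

2

116 = 4×27 + 2×3 + 2×1
Count of 1: 2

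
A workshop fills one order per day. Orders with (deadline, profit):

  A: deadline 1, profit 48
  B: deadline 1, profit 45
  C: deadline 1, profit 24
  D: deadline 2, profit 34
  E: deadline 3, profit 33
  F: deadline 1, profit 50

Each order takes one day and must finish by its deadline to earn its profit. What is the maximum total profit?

117

Take jobs in profit order; each goes to the latest open slot no later than its deadline.
Profit order: F=50 A=48 B=45 D=34 E=33 C=24
Assign: F→slot 1, A skipped, B skipped, D→slot 2, E→slot 3, C skipped.
Slots: [1:F] [2:D] [3:E]
Profit = 50 + 34 + 33 = 117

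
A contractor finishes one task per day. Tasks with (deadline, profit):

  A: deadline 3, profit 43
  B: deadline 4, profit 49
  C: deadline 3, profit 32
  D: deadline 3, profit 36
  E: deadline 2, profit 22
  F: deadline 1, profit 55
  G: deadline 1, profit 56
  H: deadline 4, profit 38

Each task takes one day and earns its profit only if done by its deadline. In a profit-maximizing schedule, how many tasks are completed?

4

Take jobs in profit order; each goes to the latest open slot no later than its deadline.
By profit: G(d1,56), F(d1,55), B(d4,49), A(d3,43), H(d4,38), D(d3,36), C(d3,32), E(d2,22)
G→slot 1; F skipped; B→slot 4; A→slot 3; H→slot 2; D skipped; C skipped; E skipped.
4 of 8 scheduled.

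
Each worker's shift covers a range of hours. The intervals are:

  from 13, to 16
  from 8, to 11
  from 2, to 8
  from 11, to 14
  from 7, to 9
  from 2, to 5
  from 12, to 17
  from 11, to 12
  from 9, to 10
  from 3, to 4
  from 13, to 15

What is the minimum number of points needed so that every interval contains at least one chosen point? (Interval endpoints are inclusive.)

4

Sorted: [3,4] [2,5] [2,8] [7,9] [9,10] [8,11] [11,12] [11,14] [13,15] [13,16] [12,17]
{[3,4],[2,5],[2,8]} hit by 4; {[7,9],[9,10],[8,11]} hit by 9; {[11,12],[11,14]} hit by 12; {[13,15],[13,16],[12,17]} hit by 15.
Points: 4, 9, 12, 15 (4 total).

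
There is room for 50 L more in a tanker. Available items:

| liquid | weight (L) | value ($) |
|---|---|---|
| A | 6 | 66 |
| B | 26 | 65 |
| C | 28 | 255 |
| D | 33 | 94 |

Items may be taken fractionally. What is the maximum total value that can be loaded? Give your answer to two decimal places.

366.58

Sort by value per unit weight and fill in that order.
Ratios (sorted): A 11.00, C 9.11, D 2.85, B 2.50
take A (6 @ 66); take C (28 @ 255); take 16/33 of D → 45.58. Capacity used 50/50.
Total value = 366.58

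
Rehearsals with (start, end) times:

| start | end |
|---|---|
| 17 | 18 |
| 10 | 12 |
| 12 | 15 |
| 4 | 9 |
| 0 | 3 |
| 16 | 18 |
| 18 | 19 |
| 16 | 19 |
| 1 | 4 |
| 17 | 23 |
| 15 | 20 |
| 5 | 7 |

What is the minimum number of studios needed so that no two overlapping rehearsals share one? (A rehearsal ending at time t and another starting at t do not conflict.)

5

Count concurrent intervals with a sweep; the peak is the room count.
Events (time:±→running): 0:+→1 1:+→2 3:-→1 4:-→0 4:+→1 5:+→2 7:-→1 9:-→0 10:+→1 12:-→0 12:+→1 15:-→0 15:+→1 16:+→2 16:+→3 17:+→4 17:+→5 … peak 5.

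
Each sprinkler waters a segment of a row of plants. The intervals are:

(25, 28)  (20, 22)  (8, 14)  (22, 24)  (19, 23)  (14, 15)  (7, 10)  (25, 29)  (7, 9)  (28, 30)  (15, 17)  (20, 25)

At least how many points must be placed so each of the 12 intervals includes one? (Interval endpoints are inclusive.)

4

By right end: [7,9]  [7,10]  [8,14]  [14,15]  [15,17]  [20,22]  [19,23]  [22,24]  [20,25]  [25,28]  [25,29]  [28,30]
[7,9] uncovered → point at 9; [14,15] uncovered → point at 15; [20,22] uncovered → point at 22; [25,28] uncovered → point at 28.
Points: 9, 15, 22, 28 (4 total).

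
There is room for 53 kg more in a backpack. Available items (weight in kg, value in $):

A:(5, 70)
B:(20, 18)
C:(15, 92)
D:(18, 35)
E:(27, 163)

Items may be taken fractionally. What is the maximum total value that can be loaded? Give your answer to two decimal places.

336.67

Sort by value per unit weight and fill in that order.
Order: A (70/5=14.00) > C (92/15=6.13) > E (163/27=6.04) > D (35/18=1.94) > B (18/20=0.90)
Fill: take A (5 @ 70) → take C (15 @ 92) → take E (27 @ 163) → take 6/18 of D → 11.67; 53/53 used.
Total value = 336.67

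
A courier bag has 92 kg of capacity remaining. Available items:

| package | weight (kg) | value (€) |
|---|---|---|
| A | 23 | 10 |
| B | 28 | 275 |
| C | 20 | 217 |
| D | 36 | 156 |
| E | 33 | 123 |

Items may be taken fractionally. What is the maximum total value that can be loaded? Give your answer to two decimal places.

677.82

Order: C (217/20=10.85) > B (275/28=9.82) > D (156/36=4.33) > E (123/33=3.73) > A (10/23=0.43)
Fill: take C (20 @ 217) → take B (28 @ 275) → take D (36 @ 156) → take 8/33 of E → 29.82; 92/92 used.
Total value = 677.82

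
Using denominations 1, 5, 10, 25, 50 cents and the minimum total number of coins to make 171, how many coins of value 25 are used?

0

Use the largest denomination that fits, subtract, and repeat.
171 − 3×50→21 − 2×10→1 − 1×1→0
Count of 25: 0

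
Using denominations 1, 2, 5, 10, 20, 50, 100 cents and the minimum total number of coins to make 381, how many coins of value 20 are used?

Use the largest denomination that fits, subtract, and repeat.
381 = 3×100 + 1×50 + 1×20 + 1×10 + 1×1
Count of 20: 1

1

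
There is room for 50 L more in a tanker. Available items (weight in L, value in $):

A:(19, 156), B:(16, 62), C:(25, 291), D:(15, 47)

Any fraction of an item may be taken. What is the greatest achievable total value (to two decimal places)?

470.25

Sort by value per unit weight and fill in that order.
Order: C (291/25=11.64) > A (156/19=8.21) > B (62/16=3.88) > D (47/15=3.13)
Fill: take C (25 @ 291) → take A (19 @ 156) → take 6/16 of B → 23.25; 50/50 used.
Total value = 470.25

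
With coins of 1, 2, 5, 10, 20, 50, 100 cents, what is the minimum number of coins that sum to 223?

5

Use the largest denomination that fits, subtract, and repeat.
223 − 2×100→23 − 1×20→3 − 1×2→1 − 1×1→0
Total coins = 2 + 1 + 1 + 1 = 5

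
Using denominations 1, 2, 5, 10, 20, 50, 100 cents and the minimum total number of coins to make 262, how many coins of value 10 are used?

Use the largest denomination that fits, subtract, and repeat.
262 = 2×100 + 1×50 + 1×10 + 1×2
Count of 10: 1

1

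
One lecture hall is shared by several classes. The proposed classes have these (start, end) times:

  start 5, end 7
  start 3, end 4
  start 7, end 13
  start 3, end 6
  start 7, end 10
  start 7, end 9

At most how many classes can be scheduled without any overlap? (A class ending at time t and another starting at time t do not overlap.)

3

By end time: (3,4), (3,6), (5,7), (7,9), (7,10), (7,13).
Pick (3,4); next start ≥ 4 → (5,7); next start ≥ 7 → (7,9).
Selected 3 classes.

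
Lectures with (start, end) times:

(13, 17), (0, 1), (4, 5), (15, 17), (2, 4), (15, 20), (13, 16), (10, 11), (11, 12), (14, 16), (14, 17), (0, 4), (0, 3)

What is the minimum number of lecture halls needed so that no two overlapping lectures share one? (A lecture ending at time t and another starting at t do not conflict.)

The answer is the maximum number of intervals overlapping at any instant.
starts: [0, 0, 0, 2, 4, 10, 11, 13, 13, 14, 14, 15, 15]
ends:   [1, 3, 4, 4, 5, 11, 12, 16, 16, 17, 17, 17, 20]
s0→1 s0→2 s0→3 e1→2 s2→3 e3→2 e4→1 e4→0 s4→1 e5→0 s10→1 e11→0 s11→1 e12→0 s13→1 s13→2 s14→3 s14→4 s15→5 s15→6  — peak 6.

6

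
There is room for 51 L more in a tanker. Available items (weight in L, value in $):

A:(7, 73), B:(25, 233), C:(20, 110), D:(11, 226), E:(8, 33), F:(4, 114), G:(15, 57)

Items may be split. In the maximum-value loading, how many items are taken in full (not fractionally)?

4

Sort by value per unit weight and fill in that order.
Order: F (114/4=28.50) > D (226/11=20.55) > A (73/7=10.43) > B (233/25=9.32) > C (110/20=5.50) > E (33/8=4.12) > G (57/15=3.80)
Fill: take F (4 @ 114) → take D (11 @ 226) → take A (7 @ 73) → take B (25 @ 233) → take 4/20 of C → 22.00; 51/51 used.
4 item(s) taken whole; one partial (take 4/20 of C).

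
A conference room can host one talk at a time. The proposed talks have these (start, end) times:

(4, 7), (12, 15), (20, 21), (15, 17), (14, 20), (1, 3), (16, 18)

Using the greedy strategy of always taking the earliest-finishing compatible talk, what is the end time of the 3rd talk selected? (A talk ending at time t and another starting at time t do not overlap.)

15

Greedy by earliest finish: after sorting by end time, pick each interval compatible with the last pick.
Sorted by end: (1,3)  (4,7)  (12,15)  (15,17)  (16,18)  (14,20)  (20,21)
take (1,3); take (4,7); take (12,15); take (15,17); take (20,21).
Selected: (1,3) (4,7) (12,15) (15,17) (20,21)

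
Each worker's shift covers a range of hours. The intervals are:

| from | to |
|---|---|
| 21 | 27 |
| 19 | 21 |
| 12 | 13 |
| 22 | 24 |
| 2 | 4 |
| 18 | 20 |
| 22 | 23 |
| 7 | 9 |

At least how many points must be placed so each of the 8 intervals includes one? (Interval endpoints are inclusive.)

Sorted: [2,4] [7,9] [12,13] [18,20] [19,21] [22,23] [22,24] [21,27]
{[2,4]} hit by 4; {[7,9]} hit by 9; {[12,13]} hit by 13; {[18,20],[19,21]} hit by 20; {[22,23],[22,24],[21,27]} hit by 23.
Points: 4, 9, 13, 20, 23 (5 total).

5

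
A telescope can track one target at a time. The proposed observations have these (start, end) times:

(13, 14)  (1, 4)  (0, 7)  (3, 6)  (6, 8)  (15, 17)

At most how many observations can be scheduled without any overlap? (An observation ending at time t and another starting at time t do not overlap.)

4

Order by finish time; keep every interval that doesn't clash with the previous kept one.
By end time: (1,4), (3,6), (0,7), (6,8), (13,14), (15,17).
Pick (1,4); next start ≥ 4 → (6,8); next start ≥ 8 → (13,14); next start ≥ 14 → (15,17).
Selected 4 observations.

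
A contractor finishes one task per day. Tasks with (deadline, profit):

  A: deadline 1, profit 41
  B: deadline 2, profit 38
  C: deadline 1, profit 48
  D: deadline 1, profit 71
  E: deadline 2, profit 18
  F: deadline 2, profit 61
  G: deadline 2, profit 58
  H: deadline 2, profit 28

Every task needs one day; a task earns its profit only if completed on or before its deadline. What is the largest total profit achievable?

Sort by profit descending; place each in the latest free slot ≤ its deadline.
By profit: D(d1,71), F(d2,61), G(d2,58), C(d1,48), A(d1,41), B(d2,38), H(d2,28), E(d2,18)
D→slot 1; F→slot 2; G skipped; C skipped; A skipped; B skipped; H skipped; E skipped.
Profit = 71 + 61 = 132

132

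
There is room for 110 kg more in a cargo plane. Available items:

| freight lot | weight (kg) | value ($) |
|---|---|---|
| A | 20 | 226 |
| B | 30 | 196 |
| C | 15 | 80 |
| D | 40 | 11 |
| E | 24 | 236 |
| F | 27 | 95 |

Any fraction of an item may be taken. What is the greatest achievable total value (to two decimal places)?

811.89

Ratios (sorted): A 11.30, E 9.83, B 6.53, C 5.33, F 3.52, D 0.28
take A (20 @ 226); take E (24 @ 236); take B (30 @ 196); take C (15 @ 80); take 21/27 of F → 73.89. Capacity used 110/110.
Total value = 811.89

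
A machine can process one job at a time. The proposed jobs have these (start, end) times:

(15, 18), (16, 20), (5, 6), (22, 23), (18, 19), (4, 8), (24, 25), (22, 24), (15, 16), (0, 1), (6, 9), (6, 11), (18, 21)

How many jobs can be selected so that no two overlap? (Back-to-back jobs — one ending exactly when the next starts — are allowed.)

7

Sorted by end: (0,1)  (5,6)  (4,8)  (6,9)  (6,11)  (15,16)  (15,18)  (18,19)  (16,20)  (18,21)  (22,23)  (22,24)  (24,25)
take (0,1); take (5,6); skip (4,8); take (6,9); take (15,16); skip (15,18); take (18,19); skip (16,20); take (22,23); take (24,25).
Selected 7 jobs.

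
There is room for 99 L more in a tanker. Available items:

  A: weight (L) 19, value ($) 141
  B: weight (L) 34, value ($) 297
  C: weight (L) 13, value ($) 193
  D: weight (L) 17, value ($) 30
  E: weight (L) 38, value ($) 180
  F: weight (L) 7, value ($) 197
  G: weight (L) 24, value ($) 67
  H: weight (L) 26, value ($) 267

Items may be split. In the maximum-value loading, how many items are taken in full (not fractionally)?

5

Sort by value per unit weight and fill in that order.
Ratios (sorted): F 28.14, C 14.85, H 10.27, B 8.74, A 7.42, E 4.74, G 2.79, D 1.76
take F (7 @ 197); take C (13 @ 193); take H (26 @ 267); take B (34 @ 297); take A (19 @ 141). Capacity used 99/99.
5 item(s) taken whole.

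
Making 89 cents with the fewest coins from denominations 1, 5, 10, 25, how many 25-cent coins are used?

89 = 3×25 + 1×10 + 4×1
Count of 25: 3

3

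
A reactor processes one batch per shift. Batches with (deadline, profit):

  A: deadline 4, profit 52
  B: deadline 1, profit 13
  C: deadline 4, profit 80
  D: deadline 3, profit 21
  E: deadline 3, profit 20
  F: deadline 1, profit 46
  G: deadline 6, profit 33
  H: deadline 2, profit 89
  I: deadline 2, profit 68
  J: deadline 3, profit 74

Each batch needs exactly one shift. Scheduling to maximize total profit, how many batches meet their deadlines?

5

By profit: H(d2,89), C(d4,80), J(d3,74), I(d2,68), A(d4,52), F(d1,46), G(d6,33), D(d3,21), E(d3,20), B(d1,13)
H→slot 2; C→slot 4; J→slot 3; I→slot 1; A skipped; F skipped; G→slot 6; D skipped; E skipped; B skipped.
5 of 10 scheduled.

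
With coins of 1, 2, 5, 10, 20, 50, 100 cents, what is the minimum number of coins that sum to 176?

Use the largest denomination that fits, subtract, and repeat.
176 − 1×100→76 − 1×50→26 − 1×20→6 − 1×5→1 − 1×1→0
Total coins = 1 + 1 + 1 + 1 + 1 = 5

5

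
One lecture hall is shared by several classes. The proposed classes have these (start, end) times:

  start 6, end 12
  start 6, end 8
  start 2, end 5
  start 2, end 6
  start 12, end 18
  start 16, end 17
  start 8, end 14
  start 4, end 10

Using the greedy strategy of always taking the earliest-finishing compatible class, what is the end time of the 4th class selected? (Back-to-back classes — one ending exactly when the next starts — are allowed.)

17

By end time: (2,5), (2,6), (6,8), (4,10), (6,12), (8,14), (16,17), (12,18).
Pick (2,5); next start ≥ 5 → (6,8); next start ≥ 8 → (8,14); next start ≥ 14 → (16,17).
Selected: (2,5) (6,8) (8,14) (16,17)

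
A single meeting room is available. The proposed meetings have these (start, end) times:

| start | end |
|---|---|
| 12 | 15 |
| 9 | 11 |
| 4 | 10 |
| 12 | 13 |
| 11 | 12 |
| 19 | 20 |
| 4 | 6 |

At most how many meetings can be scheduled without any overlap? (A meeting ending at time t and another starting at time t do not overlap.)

5

By end time: (4,6), (4,10), (9,11), (11,12), (12,13), (12,15), (19,20).
Pick (4,6); next start ≥ 6 → (9,11); next start ≥ 11 → (11,12); next start ≥ 12 → (12,13); next start ≥ 13 → (19,20).
Selected 5 meetings.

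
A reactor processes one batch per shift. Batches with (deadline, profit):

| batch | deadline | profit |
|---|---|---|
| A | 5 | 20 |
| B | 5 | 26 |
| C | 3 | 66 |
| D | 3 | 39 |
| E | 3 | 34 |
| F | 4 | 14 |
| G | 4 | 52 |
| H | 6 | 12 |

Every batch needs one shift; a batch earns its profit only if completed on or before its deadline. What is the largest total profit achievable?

229

Profit order: C=66 G=52 D=39 E=34 B=26 A=20 F=14 H=12
Assign: C→slot 3, G→slot 4, D→slot 2, E→slot 1, B→slot 5, A skipped, F skipped, H→slot 6.
Slots: [1:E] [2:D] [3:C] [4:G] [5:B] [6:H]
Profit = 34 + 39 + 66 + 52 + 26 + 12 = 229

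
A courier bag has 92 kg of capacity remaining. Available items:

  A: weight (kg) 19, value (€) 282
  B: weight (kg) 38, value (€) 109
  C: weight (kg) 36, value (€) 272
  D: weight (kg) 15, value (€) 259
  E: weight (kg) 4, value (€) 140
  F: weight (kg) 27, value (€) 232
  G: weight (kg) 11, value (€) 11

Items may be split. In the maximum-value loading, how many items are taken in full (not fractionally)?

4

Sort by value per unit weight and fill in that order.
Ratios (sorted): E 35.00, D 17.27, A 14.84, F 8.59, C 7.56, B 2.87, G 1.00
take E (4 @ 140); take D (15 @ 259); take A (19 @ 282); take F (27 @ 232); take 27/36 of C → 204.00. Capacity used 92/92.
4 item(s) taken whole; one partial (take 27/36 of C).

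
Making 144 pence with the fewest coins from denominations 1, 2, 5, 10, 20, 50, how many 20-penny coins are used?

2

144 = 2×50 + 2×20 + 2×2
Count of 20: 2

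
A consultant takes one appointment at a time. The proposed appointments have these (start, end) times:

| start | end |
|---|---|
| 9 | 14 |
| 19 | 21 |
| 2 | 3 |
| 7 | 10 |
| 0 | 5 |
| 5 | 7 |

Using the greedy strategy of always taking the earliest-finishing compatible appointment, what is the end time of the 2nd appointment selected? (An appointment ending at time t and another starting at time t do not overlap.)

7

By end time: (2,3), (0,5), (5,7), (7,10), (9,14), (19,21).
Pick (2,3); next start ≥ 3 → (5,7); next start ≥ 7 → (7,10); next start ≥ 10 → (19,21).
Selected: (2,3) (5,7) (7,10) (19,21)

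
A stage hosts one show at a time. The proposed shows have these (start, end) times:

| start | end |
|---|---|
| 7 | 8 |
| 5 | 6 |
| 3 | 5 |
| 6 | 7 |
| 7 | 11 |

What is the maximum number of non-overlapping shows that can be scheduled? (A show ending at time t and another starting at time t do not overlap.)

4

Order by finish time; keep every interval that doesn't clash with the previous kept one.
Sorted by end: (3,5)  (5,6)  (6,7)  (7,8)  (7,11)
take (3,5); take (5,6); take (6,7); take (7,8); skip (7,11).
Selected 4 shows.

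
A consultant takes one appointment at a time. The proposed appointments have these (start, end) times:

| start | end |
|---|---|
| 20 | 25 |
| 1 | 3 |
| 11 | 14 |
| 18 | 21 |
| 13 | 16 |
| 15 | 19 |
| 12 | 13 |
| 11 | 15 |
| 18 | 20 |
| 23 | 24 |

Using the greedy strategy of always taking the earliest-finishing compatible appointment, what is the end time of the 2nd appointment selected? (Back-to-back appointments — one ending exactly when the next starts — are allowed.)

Order by finish time; keep every interval that doesn't clash with the previous kept one.
By end time: (1,3), (12,13), (11,14), (11,15), (13,16), (15,19), (18,20), (18,21), (23,24), (20,25).
Pick (1,3); next start ≥ 3 → (12,13); next start ≥ 13 → (13,16); next start ≥ 16 → (18,20); next start ≥ 20 → (23,24).
Selected: (1,3) (12,13) (13,16) (18,20) (23,24)

13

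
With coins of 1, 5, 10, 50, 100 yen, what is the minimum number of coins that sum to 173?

Greedy: take as many of the largest coin as possible, then repeat with the remainder.
173 − 1×100→73 − 1×50→23 − 2×10→3 − 3×1→0
Total coins = 1 + 1 + 2 + 3 = 7

7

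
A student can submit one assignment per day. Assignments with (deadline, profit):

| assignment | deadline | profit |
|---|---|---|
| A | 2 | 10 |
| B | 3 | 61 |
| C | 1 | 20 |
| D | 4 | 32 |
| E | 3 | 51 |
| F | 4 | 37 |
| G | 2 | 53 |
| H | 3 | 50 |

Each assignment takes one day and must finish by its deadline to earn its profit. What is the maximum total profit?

202

By profit: B(d3,61), G(d2,53), E(d3,51), H(d3,50), F(d4,37), D(d4,32), C(d1,20), A(d2,10)
B→slot 3; G→slot 2; E→slot 1; H skipped; F→slot 4; D skipped; C skipped; A skipped.
Profit = 51 + 53 + 61 + 37 = 202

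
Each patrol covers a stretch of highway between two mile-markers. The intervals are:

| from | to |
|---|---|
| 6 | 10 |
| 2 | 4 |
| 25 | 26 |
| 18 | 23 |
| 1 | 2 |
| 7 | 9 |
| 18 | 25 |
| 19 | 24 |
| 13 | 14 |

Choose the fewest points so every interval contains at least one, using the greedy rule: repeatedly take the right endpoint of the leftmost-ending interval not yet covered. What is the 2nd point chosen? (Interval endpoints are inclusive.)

9

Process intervals by earliest right end; each time one isn't hit yet, stab at its right endpoint.
By right end: [1,2]  [2,4]  [7,9]  [6,10]  [13,14]  [18,23]  [19,24]  [18,25]  [25,26]
[1,2] uncovered → point at 2; [7,9] uncovered → point at 9; [13,14] uncovered → point at 14; [18,23] uncovered → point at 23; [25,26] uncovered → point at 26.
Points: 2, 9, 14, 23, 26 (5 total).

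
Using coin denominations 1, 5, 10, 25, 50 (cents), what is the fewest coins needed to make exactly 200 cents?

Greedy: take as many of the largest coin as possible, then repeat with the remainder.
200 = 4×50
Total coins = 4 = 4

4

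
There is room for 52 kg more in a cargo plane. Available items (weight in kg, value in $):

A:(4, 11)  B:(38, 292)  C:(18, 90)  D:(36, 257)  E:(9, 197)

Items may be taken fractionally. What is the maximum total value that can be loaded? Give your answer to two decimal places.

524.69

Sort by value per unit weight and fill in that order.
Ratios (sorted): E 21.89, B 7.68, D 7.14, C 5.00, A 2.75
take E (9 @ 197); take B (38 @ 292); take 5/36 of D → 35.69. Capacity used 52/52.
Total value = 524.69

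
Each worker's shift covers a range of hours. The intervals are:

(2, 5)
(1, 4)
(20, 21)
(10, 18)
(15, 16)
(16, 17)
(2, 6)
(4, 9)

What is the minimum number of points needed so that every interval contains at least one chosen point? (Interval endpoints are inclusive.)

Process intervals by earliest right end; each time one isn't hit yet, stab at its right endpoint.
Sorted: [1,4] [2,5] [2,6] [4,9] [15,16] [16,17] [10,18] [20,21]
{[1,4],[2,5],[2,6],[4,9]} hit by 4; {[15,16],[16,17],[10,18]} hit by 16; {[20,21]} hit by 21.
Points: 4, 16, 21 (3 total).

3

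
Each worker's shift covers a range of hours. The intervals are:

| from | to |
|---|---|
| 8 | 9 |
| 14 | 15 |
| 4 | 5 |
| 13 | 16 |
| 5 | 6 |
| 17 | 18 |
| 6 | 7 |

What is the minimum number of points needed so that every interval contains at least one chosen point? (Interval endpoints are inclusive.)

5

Sorted: [4,5] [5,6] [6,7] [8,9] [14,15] [13,16] [17,18]
{[4,5],[5,6]} hit by 5; {[6,7]} hit by 7; {[8,9]} hit by 9; {[14,15],[13,16]} hit by 15; {[17,18]} hit by 18.
Points: 5, 7, 9, 15, 18 (5 total).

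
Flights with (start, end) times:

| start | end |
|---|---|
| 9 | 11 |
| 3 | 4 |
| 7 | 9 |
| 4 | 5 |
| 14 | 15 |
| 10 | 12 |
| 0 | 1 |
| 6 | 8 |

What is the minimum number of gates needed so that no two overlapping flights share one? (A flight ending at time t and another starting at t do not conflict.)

The answer is the maximum number of intervals overlapping at any instant.
Events (time:±→running): 0:+→1 1:-→0 3:+→1 4:-→0 4:+→1 5:-→0 6:+→1 7:+→2 … peak 2.

2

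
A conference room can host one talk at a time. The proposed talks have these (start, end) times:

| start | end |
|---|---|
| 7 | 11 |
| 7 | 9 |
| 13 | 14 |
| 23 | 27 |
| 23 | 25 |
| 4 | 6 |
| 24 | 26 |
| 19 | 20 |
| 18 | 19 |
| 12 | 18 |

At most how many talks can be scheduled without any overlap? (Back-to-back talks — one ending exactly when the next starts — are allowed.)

6

By end time: (4,6), (7,9), (7,11), (13,14), (12,18), (18,19), (19,20), (23,25), (24,26), (23,27).
Pick (4,6); next start ≥ 6 → (7,9); next start ≥ 9 → (13,14); next start ≥ 14 → (18,19); next start ≥ 19 → (19,20); next start ≥ 20 → (23,25).
Selected 6 talks.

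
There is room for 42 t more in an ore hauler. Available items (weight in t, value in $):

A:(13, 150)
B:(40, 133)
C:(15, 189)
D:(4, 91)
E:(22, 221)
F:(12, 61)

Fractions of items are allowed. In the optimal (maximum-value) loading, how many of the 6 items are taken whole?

Greedy by value/weight ratio, highest first.
Order: D (91/4=22.75) > C (189/15=12.60) > A (150/13=11.54) > E (221/22=10.05) > F (61/12=5.08) > B (133/40=3.33)
Fill: take D (4 @ 91) → take C (15 @ 189) → take A (13 @ 150) → take 10/22 of E → 100.45; 42/42 used.
3 item(s) taken whole; one partial (take 10/22 of E).

3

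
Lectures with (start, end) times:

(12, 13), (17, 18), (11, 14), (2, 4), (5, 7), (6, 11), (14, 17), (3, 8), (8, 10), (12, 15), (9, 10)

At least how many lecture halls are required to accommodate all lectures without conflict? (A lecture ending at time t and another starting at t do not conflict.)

3

The answer is the maximum number of intervals overlapping at any instant.
starts: [2, 3, 5, 6, 8, 9, 11, 12, 12, 14, 17]
ends:   [4, 7, 8, 10, 10, 11, 13, 14, 15, 17, 18]
s2→1 s3→2 e4→1 s5→2 s6→3  — peak 3.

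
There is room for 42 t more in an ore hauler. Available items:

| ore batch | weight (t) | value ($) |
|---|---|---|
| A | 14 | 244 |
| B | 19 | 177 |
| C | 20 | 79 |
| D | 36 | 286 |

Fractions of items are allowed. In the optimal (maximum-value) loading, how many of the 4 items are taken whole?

2

Sort by value per unit weight and fill in that order.
Order: A (244/14=17.43) > B (177/19=9.32) > D (286/36=7.94) > C (79/20=3.95)
Fill: take A (14 @ 244) → take B (19 @ 177) → take 9/36 of D → 71.50; 42/42 used.
2 item(s) taken whole; one partial (take 9/36 of D).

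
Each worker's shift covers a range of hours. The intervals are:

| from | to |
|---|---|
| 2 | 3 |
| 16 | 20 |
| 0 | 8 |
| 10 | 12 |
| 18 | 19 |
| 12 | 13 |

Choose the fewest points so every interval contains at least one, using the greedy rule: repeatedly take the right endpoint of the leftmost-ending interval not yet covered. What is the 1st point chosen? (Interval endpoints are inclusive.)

By right end: [2,3]  [0,8]  [10,12]  [12,13]  [18,19]  [16,20]
[2,3] uncovered → point at 3; [10,12] uncovered → point at 12; [18,19] uncovered → point at 19.
Points: 3, 12, 19 (3 total).

3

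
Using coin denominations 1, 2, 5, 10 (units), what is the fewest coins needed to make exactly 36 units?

Greedy: take as many of the largest coin as possible, then repeat with the remainder.
36 = 3×10 + 1×5 + 1×1
Total coins = 3 + 1 + 1 = 5

5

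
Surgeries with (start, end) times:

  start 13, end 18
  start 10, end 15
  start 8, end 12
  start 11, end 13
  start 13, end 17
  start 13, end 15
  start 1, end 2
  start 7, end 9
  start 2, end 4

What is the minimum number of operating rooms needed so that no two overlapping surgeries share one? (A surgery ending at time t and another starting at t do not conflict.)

4

Count concurrent intervals with a sweep; the peak is the room count.
starts: [1, 2, 7, 8, 10, 11, 13, 13, 13]
ends:   [2, 4, 9, 12, 13, 15, 15, 17, 18]
s1→1 e2→0 s2→1 e4→0 s7→1 s8→2 e9→1 s10→2 s11→3 e12→2 e13→1 s13→2 s13→3 s13→4  — peak 4.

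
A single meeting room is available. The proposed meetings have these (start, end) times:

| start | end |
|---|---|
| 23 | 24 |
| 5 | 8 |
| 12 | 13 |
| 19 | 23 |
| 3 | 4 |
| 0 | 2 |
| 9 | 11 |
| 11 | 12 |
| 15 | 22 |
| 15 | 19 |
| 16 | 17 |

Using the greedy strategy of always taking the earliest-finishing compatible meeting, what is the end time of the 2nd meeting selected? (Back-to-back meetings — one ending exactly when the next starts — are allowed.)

Sorted by end: (0,2)  (3,4)  (5,8)  (9,11)  (11,12)  (12,13)  (16,17)  (15,19)  (15,22)  (19,23)  (23,24)
take (0,2); take (3,4); take (5,8); take (9,11); take (11,12); take (12,13); take (16,17); skip (15,19); take (19,23); take (23,24).
Selected: (0,2) (3,4) (5,8) (9,11) (11,12) (12,13) (16,17) (19,23) (23,24)

4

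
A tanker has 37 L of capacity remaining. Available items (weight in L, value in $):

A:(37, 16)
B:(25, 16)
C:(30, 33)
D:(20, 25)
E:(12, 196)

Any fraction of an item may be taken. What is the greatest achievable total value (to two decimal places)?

226.50

Greedy by value/weight ratio, highest first.
Ratios (sorted): E 16.33, D 1.25, C 1.10, B 0.64, A 0.43
take E (12 @ 196); take D (20 @ 25); take 5/30 of C → 5.50. Capacity used 37/37.
Total value = 226.50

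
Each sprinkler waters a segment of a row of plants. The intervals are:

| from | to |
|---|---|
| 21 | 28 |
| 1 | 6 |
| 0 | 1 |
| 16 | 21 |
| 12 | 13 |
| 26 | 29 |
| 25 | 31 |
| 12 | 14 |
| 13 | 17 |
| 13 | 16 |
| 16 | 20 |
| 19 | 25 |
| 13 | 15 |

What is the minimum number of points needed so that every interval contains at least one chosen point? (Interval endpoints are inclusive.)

Process intervals by earliest right end; each time one isn't hit yet, stab at its right endpoint.
By right end: [0,1]  [1,6]  [12,13]  [12,14]  [13,15]  [13,16]  [13,17]  [16,20]  [16,21]  [19,25]  [21,28]  [26,29]  [25,31]
[0,1] uncovered → point at 1; [12,13] uncovered → point at 13; [16,20] uncovered → point at 20; [21,28] uncovered → point at 28.
Points: 1, 13, 20, 28 (4 total).

4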